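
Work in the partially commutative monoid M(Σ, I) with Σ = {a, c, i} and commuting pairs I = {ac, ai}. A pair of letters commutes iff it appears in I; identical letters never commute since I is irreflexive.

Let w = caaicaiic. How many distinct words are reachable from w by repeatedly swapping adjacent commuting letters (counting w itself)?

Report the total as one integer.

84

piece 0:c — minimal
piece 1:a — minimal
piece 2:a rests on {1:a}
piece 3:i rests on {0:c}
piece 4:c rests on {3:i}
piece 5:a rests on {2:a}
piece 6:i rests on {4:c}
piece 7:i rests on {6:i}
piece 8:c rests on {7:i}
minimal pieces: {0:c, 1:a}
ways to finish when only these pieces remain (= sum over removing one remaining piece with nothing left below it):
  1 left: {5}→1  {8}→1
  2 left: {2,5}→1  {5,8}→2  {7,8}→1
  3 left: {1,2,5}→1  {2,5,8}→3  {5,7,8}→3  {6,7,8}→1
  4 left: {1,2,5,8}→4  {2,5,7,8}→6  {4,6,7,8}→1  {5,6,7,8}→4
  5 left: {1,2,5,7,8}→10  {2,5,6,7,8}→10  {3,4,6,7,8}→1  {4,5,6,7,8}→5
  6 left: {0,3,4,6,7,8}→1  {1,2,5,6,7,8}→20  {2,4,5,6,7,8}→15  {3,4,5,6,7,8}→6
  7 left: {0,3,4,5,6,7,8}→7  {1,2,4,5,6,7,8}→35  {2,3,4,5,6,7,8}→21
  placing 0:c first → 56 extensions
  placing 1:a first → 28 extensions
total linear extensions = 84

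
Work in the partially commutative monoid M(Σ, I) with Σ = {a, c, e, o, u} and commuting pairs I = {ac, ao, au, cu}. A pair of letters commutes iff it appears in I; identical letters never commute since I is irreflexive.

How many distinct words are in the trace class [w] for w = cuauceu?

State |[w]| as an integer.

30

#0=c has no predecessor
#1=u has no predecessor
#2=a has no predecessor
#3=u depends on [1:u]
#4=c depends on [0:c]
#5=e depends on [2:a, 3:u, 4:c]
#6=u depends on [5:e]
sources: [0:c, 1:u, 2:a]
N(rest) = Σ N(rest − s) over sources s of rest; N(one piece) = 1:
  size 1 → [6]=1
  size 2 → [5,6]=1
  size 3 → [2,5,6]=1  [3,5,6]=1  [4,5,6]=1
  size 4 → [0,4,5,6]=1  [1,3,5,6]=1  [2,3,5,6]=2  [2,4,5,6]=2  [3,4,5,6]=2
  size 5 → [0,2,4,5,6]=3  [0,3,4,5,6]=3  [1,2,3,5,6]=3  [1,3,4,5,6]=3  [2,3,4,5,6]=6
  first=0(c) contributes 12
  first=1(u) contributes 12
  first=2(a) contributes 6
|[w]| = 30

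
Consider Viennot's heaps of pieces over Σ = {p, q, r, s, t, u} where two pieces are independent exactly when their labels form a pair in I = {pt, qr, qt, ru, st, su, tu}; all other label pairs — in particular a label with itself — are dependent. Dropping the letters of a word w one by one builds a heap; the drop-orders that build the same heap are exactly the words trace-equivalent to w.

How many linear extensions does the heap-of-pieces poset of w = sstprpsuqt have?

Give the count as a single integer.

piece 0:s — minimal
piece 1:s rests on {0:s}
piece 2:t — minimal
piece 3:p rests on {1:s}
piece 4:r rests on {2:t, 3:p}
piece 5:p rests on {4:r}
piece 6:s rests on {5:p}
piece 7:u rests on {5:p}
piece 8:q rests on {6:s, 7:u}
piece 9:t rests on {4:r}
minimal pieces: {0:s, 2:t}
ways to finish when only these pieces remain (= sum over removing one remaining piece with nothing left below it):
  1 left: {8}→1  {9}→1
  2 left: {6,8}→1  {7,8}→1  {8,9}→2
  3 left: {6,7,8}→2  {6,8,9}→3  {7,8,9}→3
  4 left: {5,6,7,8}→2  {6,7,8,9}→8
  5 left: {5,6,7,8,9}→10
  6 left: {4,5,6,7,8,9}→10
  7 left: {2,4,5,6,7,8,9}→10  {3,4,5,6,7,8,9}→10
  8 left: {1,3,4,5,6,7,8,9}→10  {2,3,4,5,6,7,8,9}→20
  placing 0:s first → 30 extensions
  placing 2:t first → 10 extensions
total linear extensions = 40

40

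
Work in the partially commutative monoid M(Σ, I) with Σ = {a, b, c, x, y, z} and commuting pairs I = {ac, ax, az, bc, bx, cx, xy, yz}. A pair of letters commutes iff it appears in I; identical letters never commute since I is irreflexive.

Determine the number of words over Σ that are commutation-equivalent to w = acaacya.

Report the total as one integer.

drop 0:a onto floor
drop 1:c onto floor
drop 2:a onto {0:a}
drop 3:a onto {2:a}
drop 4:c onto {1:c}
drop 5:y onto {3:a, 4:c}
drop 6:a onto {5:y}
ground layer = {0:a, 1:c}
drop-orders for the pieces not yet dropped (sum over which currently-grounded one goes next):
  1 to go: {6} 1
  2 to go: {5,6} 1
  3 to go: {3,5,6} 1  {4,5,6} 1
  4 to go: {1,4,5,6} 1  {2,3,5,6} 1  {3,4,5,6} 2
  5 to go: {0,2,3,5,6} 1  {1,3,4,5,6} 3  {2,3,4,5,6} 3
  if 0:a drops first: 6 orders
  if 1:c drops first: 4 orders
heap linearizations: 10

10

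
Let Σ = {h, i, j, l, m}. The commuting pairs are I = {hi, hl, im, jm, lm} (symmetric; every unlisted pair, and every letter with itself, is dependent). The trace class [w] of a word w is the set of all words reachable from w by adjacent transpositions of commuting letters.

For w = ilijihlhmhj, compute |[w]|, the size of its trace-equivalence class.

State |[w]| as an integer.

15

#0=i has no predecessor
#1=l depends on [0:i]
#2=i depends on [1:l]
#3=j depends on [2:i]
#4=i depends on [3:j]
#5=h depends on [3:j]
#6=l depends on [4:i]
#7=h depends on [5:h]
#8=m depends on [7:h]
#9=h depends on [8:m]
#10=j depends on [6:l, 9:h]
sources: [0:i]
N(rest) = Σ N(rest − s) over sources s of rest; N(one piece) = 1:
  size 1 → [10]=1
  size 2 → [6,10]=1  [9,10]=1
  size 3 → [4,6,10]=1  [6,9,10]=2  [8,9,10]=1
  size 4 → [4,6,9,10]=3  [6,8,9,10]=3  [7,8,9,10]=1
  size 5 → [4,6,8,9,10]=6  [5,7,8,9,10]=1  [6,7,8,9,10]=4
  size 6 → [4,6,7,8,9,10]=10  [5,6,7,8,9,10]=5
  size 7 → [4,5,6,7,8,9,10]=15
  size 8 → [3,4,5,6,7,8,9,10]=15
  size 9 → [2,3,4,5,6,7,8,9,10]=15
  first=0(i) contributes 15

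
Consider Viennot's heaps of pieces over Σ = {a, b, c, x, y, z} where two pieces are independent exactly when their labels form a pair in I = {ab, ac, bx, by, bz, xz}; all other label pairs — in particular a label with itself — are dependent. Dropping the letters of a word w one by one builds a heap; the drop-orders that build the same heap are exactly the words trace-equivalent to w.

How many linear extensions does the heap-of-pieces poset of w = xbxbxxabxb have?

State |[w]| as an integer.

piece 0:x — minimal
piece 1:b — minimal
piece 2:x rests on {0:x}
piece 3:b rests on {1:b}
piece 4:x rests on {2:x}
piece 5:x rests on {4:x}
piece 6:a rests on {5:x}
piece 7:b rests on {3:b}
piece 8:x rests on {6:a}
piece 9:b rests on {7:b}
minimal pieces: {0:x, 1:b}
ways to finish when only these pieces remain (= sum over removing one remaining piece with nothing left below it):
  1 left: {8}→1  {9}→1
  2 left: {6,8}→1  {7,9}→1  {8,9}→2
  3 left: {3,7,9}→1  {5,6,8}→1  {6,8,9}→3  {7,8,9}→3
  4 left: {1,3,7,9}→1  {3,7,8,9}→4  {4,5,6,8}→1  {5,6,8,9}→4  {6,7,8,9}→6
  5 left: {1,3,7,8,9}→5  {2,4,5,6,8}→1  {3,6,7,8,9}→10  {4,5,6,8,9}→5  {5,6,7,8,9}→10
  6 left: {0,2,4,5,6,8}→1  {1,3,6,7,8,9}→15  {2,4,5,6,8,9}→6  {3,5,6,7,8,9}→20  {4,5,6,7,8,9}→15
  7 left: {0,2,4,5,6,8,9}→7  {1,3,5,6,7,8,9}→35  {2,4,5,6,7,8,9}→21  {3,4,5,6,7,8,9}→35
  8 left: {0,2,4,5,6,7,8,9}→28  {1,3,4,5,6,7,8,9}→70  {2,3,4,5,6,7,8,9}→56
  placing 0:x first → 126 extensions
  placing 1:b first → 84 extensions
total linear extensions = 210

210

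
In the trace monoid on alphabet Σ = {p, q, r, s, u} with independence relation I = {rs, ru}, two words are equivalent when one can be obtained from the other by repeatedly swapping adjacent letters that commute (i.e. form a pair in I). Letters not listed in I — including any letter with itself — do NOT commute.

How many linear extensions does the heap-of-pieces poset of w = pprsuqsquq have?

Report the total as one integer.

3

0(p) covers ∅
1(p) covers 0:p
2(r) covers 1:p
3(s) covers 1:p
4(u) covers 3:s
5(q) covers 2:r, 4:u
6(s) covers 5:q
7(q) covers 6:s
8(u) covers 7:q
9(q) covers 8:u
floor of heap: 0:p
completions by unplaced set U, small U first (add the entries for U minus each lowest piece of U):
  |U|=1: {9}:1
  |U|=2: {8,9}:1
  |U|=3: {7,8,9}:1
  |U|=4: {6,7,8,9}:1
  |U|=5: {5,6,7,8,9}:1
  |U|=6: {2,5,6,7,8,9}:1  {4,5,6,7,8,9}:1
  |U|=7: {2,4,5,6,7,8,9}:2  {3,4,5,6,7,8,9}:1
  |U|=8: {2,3,4,5,6,7,8,9}:3
  start at 0(p): 3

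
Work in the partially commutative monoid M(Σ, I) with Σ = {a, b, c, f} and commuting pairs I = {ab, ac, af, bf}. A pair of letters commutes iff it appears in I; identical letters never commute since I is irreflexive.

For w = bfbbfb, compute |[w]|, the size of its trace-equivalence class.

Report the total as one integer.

drop 0:b onto floor
drop 1:f onto floor
drop 2:b onto {0:b}
drop 3:b onto {2:b}
drop 4:f onto {1:f}
drop 5:b onto {3:b}
ground layer = {0:b, 1:f}
drop-orders for the pieces not yet dropped (sum over which currently-grounded one goes next):
  1 to go: {4} 1  {5} 1
  2 to go: {1,4} 1  {3,5} 1  {4,5} 2
  3 to go: {1,4,5} 3  {2,3,5} 1  {3,4,5} 3
  4 to go: {0,2,3,5} 1  {1,3,4,5} 6  {2,3,4,5} 4
  if 0:b drops first: 10 orders
  if 1:f drops first: 5 orders
heap linearizations: 15

15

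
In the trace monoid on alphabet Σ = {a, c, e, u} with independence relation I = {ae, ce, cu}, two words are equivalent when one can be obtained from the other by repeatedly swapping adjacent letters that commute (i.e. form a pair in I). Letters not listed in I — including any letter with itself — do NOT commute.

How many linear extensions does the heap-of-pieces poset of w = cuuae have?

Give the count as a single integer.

#0=c has no predecessor
#1=u has no predecessor
#2=u depends on [1:u]
#3=a depends on [0:c, 2:u]
#4=e depends on [2:u]
sources: [0:c, 1:u]
N(rest) = Σ N(rest − s) over sources s of rest; N(one piece) = 1:
  size 1 → [3]=1  [4]=1
  size 2 → [0,3]=1  [3,4]=2
  size 3 → [0,3,4]=3  [2,3,4]=2
  first=0(c) contributes 2
  first=1(u) contributes 5
|[w]| = 7

7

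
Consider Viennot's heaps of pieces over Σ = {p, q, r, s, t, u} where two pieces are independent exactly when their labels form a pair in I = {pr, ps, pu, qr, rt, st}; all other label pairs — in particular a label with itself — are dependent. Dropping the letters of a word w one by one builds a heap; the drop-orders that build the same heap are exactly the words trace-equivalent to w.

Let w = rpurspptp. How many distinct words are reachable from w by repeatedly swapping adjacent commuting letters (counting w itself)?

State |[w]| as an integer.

105

drop 0:r onto floor
drop 1:p onto floor
drop 2:u onto {0:r}
drop 3:r onto {2:u}
drop 4:s onto {3:r}
drop 5:p onto {1:p}
drop 6:p onto {5:p}
drop 7:t onto {2:u, 6:p}
drop 8:p onto {7:t}
ground layer = {0:r, 1:p}
drop-orders for the pieces not yet dropped (sum over which currently-grounded one goes next):
  1 to go: {4} 1  {8} 1
  2 to go: {3,4} 1  {4,8} 2  {7,8} 1
  3 to go: {3,4,8} 3  {4,7,8} 3  {6,7,8} 1
  4 to go: {3,4,7,8} 6  {4,6,7,8} 4  {5,6,7,8} 1
  5 to go: {1,5,6,7,8} 1  {2,3,4,7,8} 6  {3,4,6,7,8} 10  {4,5,6,7,8} 5
  6 to go: {0,2,3,4,7,8} 6  {1,4,5,6,7,8} 6  {2,3,4,6,7,8} 16  {3,4,5,6,7,8} 15
  7 to go: {0,2,3,4,6,7,8} 22  {1,3,4,5,6,7,8} 21  {2,3,4,5,6,7,8} 31
  if 0:r drops first: 52 orders
  if 1:p drops first: 53 orders
heap linearizations: 105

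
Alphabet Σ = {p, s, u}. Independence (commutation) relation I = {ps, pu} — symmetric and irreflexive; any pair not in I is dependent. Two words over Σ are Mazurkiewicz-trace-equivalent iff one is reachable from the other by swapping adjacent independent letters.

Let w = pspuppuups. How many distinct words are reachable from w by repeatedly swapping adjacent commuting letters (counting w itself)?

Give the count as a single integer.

252

0(p) covers ∅
1(s) covers ∅
2(p) covers 0:p
3(u) covers 1:s
4(p) covers 2:p
5(p) covers 4:p
6(u) covers 3:u
7(u) covers 6:u
8(p) covers 5:p
9(s) covers 7:u
floor of heap: 0:p, 1:s
completions by unplaced set U, small U first (add the entries for U minus each lowest piece of U):
  |U|=1: {8}:1  {9}:1
  |U|=2: {5,8}:1  {7,9}:1  {8,9}:2
  |U|=3: {4,5,8}:1  {5,8,9}:3  {6,7,9}:1  {7,8,9}:3
  |U|=4: {2,4,5,8}:1  {3,6,7,9}:1  {4,5,8,9}:4  {5,7,8,9}:6  {6,7,8,9}:4
  |U|=5: {0,2,4,5,8}:1  {1,3,6,7,9}:1  {2,4,5,8,9}:5  {3,6,7,8,9}:5  {4,5,7,8,9}:10  {5,6,7,8,9}:10
  |U|=6: {0,2,4,5,8,9}:6  {1,3,6,7,8,9}:6  {2,4,5,7,8,9}:15  {3,5,6,7,8,9}:15  {4,5,6,7,8,9}:20
  |U|=7: {0,2,4,5,7,8,9}:21  {1,3,5,6,7,8,9}:21  {2,4,5,6,7,8,9}:35  {3,4,5,6,7,8,9}:35
  |U|=8: {0,2,4,5,6,7,8,9}:56  {1,3,4,5,6,7,8,9}:56  {2,3,4,5,6,7,8,9}:70
  start at 0(p): 126
  start at 1(s): 126
sum over floor = 252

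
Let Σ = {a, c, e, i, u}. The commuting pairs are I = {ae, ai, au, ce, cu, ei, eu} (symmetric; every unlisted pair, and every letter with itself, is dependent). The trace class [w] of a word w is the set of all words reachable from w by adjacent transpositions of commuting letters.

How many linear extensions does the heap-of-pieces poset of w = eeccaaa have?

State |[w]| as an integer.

drop 0:e onto floor
drop 1:e onto {0:e}
drop 2:c onto floor
drop 3:c onto {2:c}
drop 4:a onto {3:c}
drop 5:a onto {4:a}
drop 6:a onto {5:a}
ground layer = {0:e, 2:c}
drop-orders for the pieces not yet dropped (sum over which currently-grounded one goes next):
  1 to go: {1} 1  {6} 1
  2 to go: {0,1} 1  {1,6} 2  {5,6} 1
  3 to go: {0,1,6} 3  {1,5,6} 3  {4,5,6} 1
  4 to go: {0,1,5,6} 6  {1,4,5,6} 4  {3,4,5,6} 1
  5 to go: {0,1,4,5,6} 10  {1,3,4,5,6} 5  {2,3,4,5,6} 1
  if 0:e drops first: 6 orders
  if 2:c drops first: 15 orders
heap linearizations: 21

21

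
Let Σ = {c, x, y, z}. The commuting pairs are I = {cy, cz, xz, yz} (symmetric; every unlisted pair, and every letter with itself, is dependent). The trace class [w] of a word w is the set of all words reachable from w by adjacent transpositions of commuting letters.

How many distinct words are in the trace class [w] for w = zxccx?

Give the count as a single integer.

drop 0:z onto floor
drop 1:x onto floor
drop 2:c onto {1:x}
drop 3:c onto {2:c}
drop 4:x onto {3:c}
ground layer = {0:z, 1:x}
drop-orders for the pieces not yet dropped (sum over which currently-grounded one goes next):
  1 to go: {0} 1  {4} 1
  2 to go: {0,4} 2  {3,4} 1
  3 to go: {0,3,4} 3  {2,3,4} 1
  if 0:z drops first: 1 orders
  if 1:x drops first: 4 orders
heap linearizations: 5

5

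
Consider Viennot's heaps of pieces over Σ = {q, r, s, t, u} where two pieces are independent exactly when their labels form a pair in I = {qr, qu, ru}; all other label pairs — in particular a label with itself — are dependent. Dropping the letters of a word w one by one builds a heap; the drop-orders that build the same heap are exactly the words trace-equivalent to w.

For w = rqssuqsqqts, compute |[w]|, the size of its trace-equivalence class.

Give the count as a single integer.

drop 0:r onto floor
drop 1:q onto floor
drop 2:s onto {0:r, 1:q}
drop 3:s onto {2:s}
drop 4:u onto {3:s}
drop 5:q onto {3:s}
drop 6:s onto {4:u, 5:q}
drop 7:q onto {6:s}
drop 8:q onto {7:q}
drop 9:t onto {8:q}
drop 10:s onto {9:t}
ground layer = {0:r, 1:q}
drop-orders for the pieces not yet dropped (sum over which currently-grounded one goes next):
  1 to go: {10} 1
  2 to go: {9,10} 1
  3 to go: {8,9,10} 1
  4 to go: {7,8,9,10} 1
  5 to go: {6,7,8,9,10} 1
  6 to go: {4,6,7,8,9,10} 1  {5,6,7,8,9,10} 1
  7 to go: {4,5,6,7,8,9,10} 2
  8 to go: {3,4,5,6,7,8,9,10} 2
  9 to go: {2,3,4,5,6,7,8,9,10} 2
  if 0:r drops first: 2 orders
  if 1:q drops first: 2 orders
heap linearizations: 4

4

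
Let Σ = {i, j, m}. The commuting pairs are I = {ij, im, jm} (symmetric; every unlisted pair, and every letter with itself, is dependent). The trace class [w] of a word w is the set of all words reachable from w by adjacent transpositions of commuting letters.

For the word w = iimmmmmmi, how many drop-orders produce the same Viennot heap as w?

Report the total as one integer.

piece 0:i — minimal
piece 1:i rests on {0:i}
piece 2:m — minimal
piece 3:m rests on {2:m}
piece 4:m rests on {3:m}
piece 5:m rests on {4:m}
piece 6:m rests on {5:m}
piece 7:m rests on {6:m}
piece 8:i rests on {1:i}
minimal pieces: {0:i, 2:m}
ways to finish when only these pieces remain (= sum over removing one remaining piece with nothing left below it):
  1 left: {7}→1  {8}→1
  2 left: {1,8}→1  {6,7}→1  {7,8}→2
  3 left: {0,1,8}→1  {1,7,8}→3  {5,6,7}→1  {6,7,8}→3
  4 left: {0,1,7,8}→4  {1,6,7,8}→6  {4,5,6,7}→1  {5,6,7,8}→4
  5 left: {0,1,6,7,8}→10  {1,5,6,7,8}→10  {3,4,5,6,7}→1  {4,5,6,7,8}→5
  6 left: {0,1,5,6,7,8}→20  {1,4,5,6,7,8}→15  {2,3,4,5,6,7}→1  {3,4,5,6,7,8}→6
  7 left: {0,1,4,5,6,7,8}→35  {1,3,4,5,6,7,8}→21  {2,3,4,5,6,7,8}→7
  placing 0:i first → 28 extensions
  placing 2:m first → 56 extensions
total linear extensions = 84

84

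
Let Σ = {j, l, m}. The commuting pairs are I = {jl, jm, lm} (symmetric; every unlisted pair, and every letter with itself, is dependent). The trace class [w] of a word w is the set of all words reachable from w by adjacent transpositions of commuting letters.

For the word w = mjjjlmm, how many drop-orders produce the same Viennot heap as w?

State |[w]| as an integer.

drop 0:m onto floor
drop 1:j onto floor
drop 2:j onto {1:j}
drop 3:j onto {2:j}
drop 4:l onto floor
drop 5:m onto {0:m}
drop 6:m onto {5:m}
ground layer = {0:m, 1:j, 4:l}
drop-orders for the pieces not yet dropped (sum over which currently-grounded one goes next):
  1 to go: {3} 1  {4} 1  {6} 1
  2 to go: {2,3} 1  {3,4} 2  {3,6} 2  {4,6} 2  {5,6} 1
  3 to go: {0,5,6} 1  {1,2,3} 1  {2,3,4} 3  {2,3,6} 3  {3,4,6} 6  {3,5,6} 3  {4,5,6} 3
  4 to go: {0,3,5,6} 4  {0,4,5,6} 4  {1,2,3,4} 4  {1,2,3,6} 4  {2,3,4,6} 12  {2,3,5,6} 6  {3,4,5,6} 12
  5 to go: {0,2,3,5,6} 10  {0,3,4,5,6} 20  {1,2,3,4,6} 20  {1,2,3,5,6} 10  {2,3,4,5,6} 30
  if 0:m drops first: 60 orders
  if 1:j drops first: 60 orders
  if 4:l drops first: 20 orders
heap linearizations: 140

140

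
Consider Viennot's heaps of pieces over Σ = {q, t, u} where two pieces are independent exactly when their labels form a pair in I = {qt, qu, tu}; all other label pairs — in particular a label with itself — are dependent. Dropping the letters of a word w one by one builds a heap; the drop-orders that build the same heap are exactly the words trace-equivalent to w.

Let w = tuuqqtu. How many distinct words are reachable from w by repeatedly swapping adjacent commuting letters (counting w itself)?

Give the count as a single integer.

drop 0:t onto floor
drop 1:u onto floor
drop 2:u onto {1:u}
drop 3:q onto floor
drop 4:q onto {3:q}
drop 5:t onto {0:t}
drop 6:u onto {2:u}
ground layer = {0:t, 1:u, 3:q}
drop-orders for the pieces not yet dropped (sum over which currently-grounded one goes next):
  1 to go: {4} 1  {5} 1  {6} 1
  2 to go: {0,5} 1  {2,6} 1  {3,4} 1  {4,5} 2  {4,6} 2  {5,6} 2
  3 to go: {0,4,5} 3  {0,5,6} 3  {1,2,6} 1  {2,4,6} 3  {2,5,6} 3  {3,4,5} 3  {3,4,6} 3  {4,5,6} 6
  4 to go: {0,2,5,6} 6  {0,3,4,5} 6  {0,4,5,6} 12  {1,2,4,6} 4  {1,2,5,6} 4  {2,3,4,6} 6  {2,4,5,6} 12  {3,4,5,6} 12
  5 to go: {0,1,2,5,6} 10  {0,2,4,5,6} 30  {0,3,4,5,6} 30  {1,2,3,4,6} 10  {1,2,4,5,6} 20  {2,3,4,5,6} 30
  if 0:t drops first: 60 orders
  if 1:u drops first: 90 orders
  if 3:q drops first: 60 orders
heap linearizations: 210

210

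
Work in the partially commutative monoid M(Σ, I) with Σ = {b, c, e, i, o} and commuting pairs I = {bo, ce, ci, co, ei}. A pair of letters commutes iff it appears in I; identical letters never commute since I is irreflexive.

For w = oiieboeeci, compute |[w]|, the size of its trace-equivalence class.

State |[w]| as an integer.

81

0(o) covers ∅
1(i) covers 0:o
2(i) covers 1:i
3(e) covers 0:o
4(b) covers 2:i, 3:e
5(o) covers 2:i, 3:e
6(e) covers 4:b, 5:o
7(e) covers 6:e
8(c) covers 4:b
9(i) covers 4:b, 5:o
floor of heap: 0:o
completions by unplaced set U, small U first (add the entries for U minus each lowest piece of U):
  |U|=1: {7}:1  {8}:1  {9}:1
  |U|=2: {6,7}:1  {7,8}:2  {7,9}:2  {8,9}:2
  |U|=3: {6,7,8}:3  {6,7,9}:3  {7,8,9}:6
  |U|=4: {5,6,7,9}:3  {6,7,8,9}:12
  |U|=5: {4,6,7,8,9}:12  {5,6,7,8,9}:15
  |U|=6: {4,5,6,7,8,9}:27
  |U|=7: {2,4,5,6,7,8,9}:27  {3,4,5,6,7,8,9}:27
  |U|=8: {1,2,4,5,6,7,8,9}:27  {2,3,4,5,6,7,8,9}:54
  start at 0(o): 81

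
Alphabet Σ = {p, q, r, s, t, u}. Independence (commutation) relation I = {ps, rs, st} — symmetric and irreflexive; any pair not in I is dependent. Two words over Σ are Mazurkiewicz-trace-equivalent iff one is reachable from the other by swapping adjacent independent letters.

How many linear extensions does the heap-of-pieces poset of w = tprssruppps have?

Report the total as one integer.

drop 0:t onto floor
drop 1:p onto {0:t}
drop 2:r onto {1:p}
drop 3:s onto floor
drop 4:s onto {3:s}
drop 5:r onto {2:r}
drop 6:u onto {4:s, 5:r}
drop 7:p onto {6:u}
drop 8:p onto {7:p}
drop 9:p onto {8:p}
drop 10:s onto {6:u}
ground layer = {0:t, 3:s}
drop-orders for the pieces not yet dropped (sum over which currently-grounded one goes next):
  1 to go: {9} 1  {10} 1
  2 to go: {8,9} 1  {9,10} 2
  3 to go: {7,8,9} 1  {8,9,10} 3
  4 to go: {7,8,9,10} 4
  5 to go: {6,7,8,9,10} 4
  6 to go: {4,6,7,8,9,10} 4  {5,6,7,8,9,10} 4
  7 to go: {2,5,6,7,8,9,10} 4  {3,4,6,7,8,9,10} 4  {4,5,6,7,8,9,10} 8
  8 to go: {1,2,5,6,7,8,9,10} 4  {2,4,5,6,7,8,9,10} 12  {3,4,5,6,7,8,9,10} 12
  9 to go: {0,1,2,5,6,7,8,9,10} 4  {1,2,4,5,6,7,8,9,10} 16  {2,3,4,5,6,7,8,9,10} 24
  if 0:t drops first: 40 orders
  if 3:s drops first: 20 orders
heap linearizations: 60

60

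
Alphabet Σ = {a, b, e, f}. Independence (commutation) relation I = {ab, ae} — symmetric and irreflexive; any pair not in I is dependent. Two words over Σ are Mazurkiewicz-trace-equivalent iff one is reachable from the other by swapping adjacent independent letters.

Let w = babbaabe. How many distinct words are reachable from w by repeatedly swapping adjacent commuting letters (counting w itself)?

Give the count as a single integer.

56

0(b) covers ∅
1(a) covers ∅
2(b) covers 0:b
3(b) covers 2:b
4(a) covers 1:a
5(a) covers 4:a
6(b) covers 3:b
7(e) covers 6:b
floor of heap: 0:b, 1:a
completions by unplaced set U, small U first (add the entries for U minus each lowest piece of U):
  |U|=1: {5}:1  {7}:1
  |U|=2: {4,5}:1  {5,7}:2  {6,7}:1
  |U|=3: {1,4,5}:1  {3,6,7}:1  {4,5,7}:3  {5,6,7}:3
  |U|=4: {1,4,5,7}:4  {2,3,6,7}:1  {3,5,6,7}:4  {4,5,6,7}:6
  |U|=5: {0,2,3,6,7}:1  {1,4,5,6,7}:10  {2,3,5,6,7}:5  {3,4,5,6,7}:10
  |U|=6: {0,2,3,5,6,7}:6  {1,3,4,5,6,7}:20  {2,3,4,5,6,7}:15
  start at 0(b): 35
  start at 1(a): 21
sum over floor = 56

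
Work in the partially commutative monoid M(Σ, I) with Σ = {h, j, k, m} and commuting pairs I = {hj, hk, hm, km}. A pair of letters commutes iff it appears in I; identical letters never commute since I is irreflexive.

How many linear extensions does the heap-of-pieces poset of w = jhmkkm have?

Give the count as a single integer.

36

drop 0:j onto floor
drop 1:h onto floor
drop 2:m onto {0:j}
drop 3:k onto {0:j}
drop 4:k onto {3:k}
drop 5:m onto {2:m}
ground layer = {0:j, 1:h}
drop-orders for the pieces not yet dropped (sum over which currently-grounded one goes next):
  1 to go: {1} 1  {4} 1  {5} 1
  2 to go: {1,4} 2  {1,5} 2  {2,5} 1  {3,4} 1  {4,5} 2
  3 to go: {1,2,5} 3  {1,3,4} 3  {1,4,5} 6  {2,4,5} 3  {3,4,5} 3
  4 to go: {1,2,4,5} 12  {1,3,4,5} 12  {2,3,4,5} 6
  if 0:j drops first: 30 orders
  if 1:h drops first: 6 orders
heap linearizations: 36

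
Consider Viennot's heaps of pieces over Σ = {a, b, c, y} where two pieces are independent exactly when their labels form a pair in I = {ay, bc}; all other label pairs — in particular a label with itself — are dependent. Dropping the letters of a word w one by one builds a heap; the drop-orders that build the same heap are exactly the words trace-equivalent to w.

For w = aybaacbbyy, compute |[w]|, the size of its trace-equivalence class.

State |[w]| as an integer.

drop 0:a onto floor
drop 1:y onto floor
drop 2:b onto {0:a, 1:y}
drop 3:a onto {2:b}
drop 4:a onto {3:a}
drop 5:c onto {4:a}
drop 6:b onto {4:a}
drop 7:b onto {6:b}
drop 8:y onto {5:c, 7:b}
drop 9:y onto {8:y}
ground layer = {0:a, 1:y}
drop-orders for the pieces not yet dropped (sum over which currently-grounded one goes next):
  1 to go: {9} 1
  2 to go: {8,9} 1
  3 to go: {5,8,9} 1  {7,8,9} 1
  4 to go: {5,7,8,9} 2  {6,7,8,9} 1
  5 to go: {5,6,7,8,9} 3
  6 to go: {4,5,6,7,8,9} 3
  7 to go: {3,4,5,6,7,8,9} 3
  8 to go: {2,3,4,5,6,7,8,9} 3
  if 0:a drops first: 3 orders
  if 1:y drops first: 3 orders
heap linearizations: 6

6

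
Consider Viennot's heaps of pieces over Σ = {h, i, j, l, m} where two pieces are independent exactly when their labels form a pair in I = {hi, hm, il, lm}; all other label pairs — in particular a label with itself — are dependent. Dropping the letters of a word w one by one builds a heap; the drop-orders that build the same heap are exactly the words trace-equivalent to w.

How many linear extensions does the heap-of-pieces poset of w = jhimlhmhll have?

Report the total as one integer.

84

0(j) covers ∅
1(h) covers 0:j
2(i) covers 0:j
3(m) covers 2:i
4(l) covers 1:h
5(h) covers 4:l
6(m) covers 3:m
7(h) covers 5:h
8(l) covers 7:h
9(l) covers 8:l
floor of heap: 0:j
completions by unplaced set U, small U first (add the entries for U minus each lowest piece of U):
  |U|=1: {6}:1  {9}:1
  |U|=2: {3,6}:1  {6,9}:2  {8,9}:1
  |U|=3: {2,3,6}:1  {3,6,9}:3  {6,8,9}:3  {7,8,9}:1
  |U|=4: {2,3,6,9}:4  {3,6,8,9}:6  {5,7,8,9}:1  {6,7,8,9}:4
  |U|=5: {2,3,6,8,9}:10  {3,6,7,8,9}:10  {4,5,7,8,9}:1  {5,6,7,8,9}:5
  |U|=6: {1,4,5,7,8,9}:1  {2,3,6,7,8,9}:20  {3,5,6,7,8,9}:15  {4,5,6,7,8,9}:6
  |U|=7: {1,4,5,6,7,8,9}:7  {2,3,5,6,7,8,9}:35  {3,4,5,6,7,8,9}:21
  |U|=8: {1,3,4,5,6,7,8,9}:28  {2,3,4,5,6,7,8,9}:56
  start at 0(j): 84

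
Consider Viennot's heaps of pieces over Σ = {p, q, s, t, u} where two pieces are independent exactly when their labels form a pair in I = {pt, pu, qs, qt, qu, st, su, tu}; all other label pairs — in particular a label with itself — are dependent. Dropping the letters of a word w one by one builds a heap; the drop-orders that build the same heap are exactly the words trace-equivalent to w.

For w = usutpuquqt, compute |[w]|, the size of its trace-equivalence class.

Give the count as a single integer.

3150

drop 0:u onto floor
drop 1:s onto floor
drop 2:u onto {0:u}
drop 3:t onto floor
drop 4:p onto {1:s}
drop 5:u onto {2:u}
drop 6:q onto {4:p}
drop 7:u onto {5:u}
drop 8:q onto {6:q}
drop 9:t onto {3:t}
ground layer = {0:u, 1:s, 3:t}
drop-orders for the pieces not yet dropped (sum over which currently-grounded one goes next):
  1 to go: {7} 1  {8} 1  {9} 1
  2 to go: {3,9} 1  {5,7} 1  {6,8} 1  {7,8} 2  {7,9} 2  {8,9} 2
  3 to go: {2,5,7} 1  {3,7,9} 3  {3,8,9} 3  {4,6,8} 1  {5,7,8} 3  {5,7,9} 3  {6,7,8} 3  {6,8,9} 3  {7,8,9} 6
  4 to go: {0,2,5,7} 1  {1,4,6,8} 1  {2,5,7,8} 4  {2,5,7,9} 4  {3,5,7,9} 6  {3,6,8,9} 6  {3,7,8,9} 12  {4,6,7,8} 4  {4,6,8,9} 4  {5,6,7,8} 6  {5,7,8,9} 12  {6,7,8,9} 12
  5 to go: {0,2,5,7,8} 5  {0,2,5,7,9} 5  {1,4,6,7,8} 5  {1,4,6,8,9} 5  {2,3,5,7,9} 10  {2,5,6,7,8} 10  {2,5,7,8,9} 20  {3,4,6,8,9} 10  {3,5,7,8,9} 30  {3,6,7,8,9} 30  {4,5,6,7,8} 10  {4,6,7,8,9} 20  {5,6,7,8,9} 30
  6 to go: {0,2,3,5,7,9} 15  {0,2,5,6,7,8} 15  {0,2,5,7,8,9} 30  {1,3,4,6,8,9} 15  {1,4,5,6,7,8} 15  {1,4,6,7,8,9} 30  {2,3,5,7,8,9} 60  {2,4,5,6,7,8} 20  {2,5,6,7,8,9} 60  {3,4,6,7,8,9} 60  {3,5,6,7,8,9} 90  {4,5,6,7,8,9} 60
  7 to go: {0,2,3,5,7,8,9} 105  {0,2,4,5,6,7,8} 35  {0,2,5,6,7,8,9} 105  {1,2,4,5,6,7,8} 35  {1,3,4,6,7,8,9} 105  {1,4,5,6,7,8,9} 105  {2,3,5,6,7,8,9} 210  {2,4,5,6,7,8,9} 140  {3,4,5,6,7,8,9} 210
  8 to go: {0,1,2,4,5,6,7,8} 70  {0,2,3,5,6,7,8,9} 420  {0,2,4,5,6,7,8,9} 280  {1,2,4,5,6,7,8,9} 280  {1,3,4,5,6,7,8,9} 420  {2,3,4,5,6,7,8,9} 560
  if 0:u drops first: 1260 orders
  if 1:s drops first: 1260 orders
  if 3:t drops first: 630 orders
heap linearizations: 3150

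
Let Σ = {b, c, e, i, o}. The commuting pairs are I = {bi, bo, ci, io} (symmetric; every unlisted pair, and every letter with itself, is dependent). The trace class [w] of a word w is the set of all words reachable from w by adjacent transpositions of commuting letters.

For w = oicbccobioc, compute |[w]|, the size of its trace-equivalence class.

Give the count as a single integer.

0(o) covers ∅
1(i) covers ∅
2(c) covers 0:o
3(b) covers 2:c
4(c) covers 3:b
5(c) covers 4:c
6(o) covers 5:c
7(b) covers 5:c
8(i) covers 1:i
9(o) covers 6:o
10(c) covers 7:b, 9:o
floor of heap: 0:o, 1:i
completions by unplaced set U, small U first (add the entries for U minus each lowest piece of U):
  |U|=1: {8}:1  {10}:1
  |U|=2: {1,8}:1  {7,10}:1  {8,10}:2  {9,10}:1
  |U|=3: {1,8,10}:3  {6,9,10}:1  {7,8,10}:3  {7,9,10}:2  {8,9,10}:3
  |U|=4: {1,7,8,10}:6  {1,8,9,10}:6  {6,7,9,10}:3  {6,8,9,10}:4  {7,8,9,10}:8
  |U|=5: {1,6,8,9,10}:10  {1,7,8,9,10}:20  {5,6,7,9,10}:3  {6,7,8,9,10}:15
  |U|=6: {1,6,7,8,9,10}:45  {4,5,6,7,9,10}:3  {5,6,7,8,9,10}:18
  |U|=7: {1,5,6,7,8,9,10}:63  {3,4,5,6,7,9,10}:3  {4,5,6,7,8,9,10}:21
  |U|=8: {1,4,5,6,7,8,9,10}:84  {2,3,4,5,6,7,9,10}:3  {3,4,5,6,7,8,9,10}:24
  |U|=9: {0,2,3,4,5,6,7,9,10}:3  {1,3,4,5,6,7,8,9,10}:108  {2,3,4,5,6,7,8,9,10}:27
  start at 0(o): 135
  start at 1(i): 30
sum over floor = 165

165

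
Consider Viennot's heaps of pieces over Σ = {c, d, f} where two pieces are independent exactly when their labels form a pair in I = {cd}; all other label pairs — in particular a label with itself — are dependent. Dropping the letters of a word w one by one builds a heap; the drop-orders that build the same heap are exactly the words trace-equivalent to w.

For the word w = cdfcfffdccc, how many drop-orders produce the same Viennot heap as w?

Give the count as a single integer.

drop 0:c onto floor
drop 1:d onto floor
drop 2:f onto {0:c, 1:d}
drop 3:c onto {2:f}
drop 4:f onto {3:c}
drop 5:f onto {4:f}
drop 6:f onto {5:f}
drop 7:d onto {6:f}
drop 8:c onto {6:f}
drop 9:c onto {8:c}
drop 10:c onto {9:c}
ground layer = {0:c, 1:d}
drop-orders for the pieces not yet dropped (sum over which currently-grounded one goes next):
  1 to go: {7} 1  {10} 1
  2 to go: {7,10} 2  {9,10} 1
  3 to go: {7,9,10} 3  {8,9,10} 1
  4 to go: {7,8,9,10} 4
  5 to go: {6,7,8,9,10} 4
  6 to go: {5,6,7,8,9,10} 4
  7 to go: {4,5,6,7,8,9,10} 4
  8 to go: {3,4,5,6,7,8,9,10} 4
  9 to go: {2,3,4,5,6,7,8,9,10} 4
  if 0:c drops first: 4 orders
  if 1:d drops first: 4 orders
heap linearizations: 8

8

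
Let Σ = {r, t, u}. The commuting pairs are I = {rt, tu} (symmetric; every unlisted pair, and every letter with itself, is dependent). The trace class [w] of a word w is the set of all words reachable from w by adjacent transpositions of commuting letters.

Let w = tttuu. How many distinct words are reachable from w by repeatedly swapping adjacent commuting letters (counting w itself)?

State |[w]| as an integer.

10

0(t) covers ∅
1(t) covers 0:t
2(t) covers 1:t
3(u) covers ∅
4(u) covers 3:u
floor of heap: 0:t, 3:u
completions by unplaced set U, small U first (add the entries for U minus each lowest piece of U):
  |U|=1: {2}:1  {4}:1
  |U|=2: {1,2}:1  {2,4}:2  {3,4}:1
  |U|=3: {0,1,2}:1  {1,2,4}:3  {2,3,4}:3
  start at 0(t): 6
  start at 3(u): 4
sum over floor = 10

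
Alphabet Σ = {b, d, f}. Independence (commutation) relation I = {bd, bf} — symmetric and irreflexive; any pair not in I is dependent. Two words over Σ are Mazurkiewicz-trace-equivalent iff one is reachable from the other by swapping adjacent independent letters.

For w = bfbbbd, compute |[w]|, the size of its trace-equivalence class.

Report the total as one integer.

drop 0:b onto floor
drop 1:f onto floor
drop 2:b onto {0:b}
drop 3:b onto {2:b}
drop 4:b onto {3:b}
drop 5:d onto {1:f}
ground layer = {0:b, 1:f}
drop-orders for the pieces not yet dropped (sum over which currently-grounded one goes next):
  1 to go: {4} 1  {5} 1
  2 to go: {1,5} 1  {3,4} 1  {4,5} 2
  3 to go: {1,4,5} 3  {2,3,4} 1  {3,4,5} 3
  4 to go: {0,2,3,4} 1  {1,3,4,5} 6  {2,3,4,5} 4
  if 0:b drops first: 10 orders
  if 1:f drops first: 5 orders
heap linearizations: 15

15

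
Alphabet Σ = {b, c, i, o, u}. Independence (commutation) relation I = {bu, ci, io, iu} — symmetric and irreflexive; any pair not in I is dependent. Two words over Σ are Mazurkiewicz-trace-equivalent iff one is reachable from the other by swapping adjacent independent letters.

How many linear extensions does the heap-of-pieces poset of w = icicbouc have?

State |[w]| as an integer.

6

drop 0:i onto floor
drop 1:c onto floor
drop 2:i onto {0:i}
drop 3:c onto {1:c}
drop 4:b onto {2:i, 3:c}
drop 5:o onto {4:b}
drop 6:u onto {5:o}
drop 7:c onto {6:u}
ground layer = {0:i, 1:c}
drop-orders for the pieces not yet dropped (sum over which currently-grounded one goes next):
  1 to go: {7} 1
  2 to go: {6,7} 1
  3 to go: {5,6,7} 1
  4 to go: {4,5,6,7} 1
  5 to go: {2,4,5,6,7} 1  {3,4,5,6,7} 1
  6 to go: {0,2,4,5,6,7} 1  {1,3,4,5,6,7} 1  {2,3,4,5,6,7} 2
  if 0:i drops first: 3 orders
  if 1:c drops first: 3 orders
heap linearizations: 6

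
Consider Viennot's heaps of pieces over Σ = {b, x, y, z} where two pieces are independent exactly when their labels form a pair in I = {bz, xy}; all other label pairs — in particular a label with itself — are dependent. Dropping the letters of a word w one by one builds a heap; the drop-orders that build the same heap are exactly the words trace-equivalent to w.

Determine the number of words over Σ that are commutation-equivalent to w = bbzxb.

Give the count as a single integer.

3

drop 0:b onto floor
drop 1:b onto {0:b}
drop 2:z onto floor
drop 3:x onto {1:b, 2:z}
drop 4:b onto {3:x}
ground layer = {0:b, 2:z}
drop-orders for the pieces not yet dropped (sum over which currently-grounded one goes next):
  1 to go: {4} 1
  2 to go: {3,4} 1
  3 to go: {1,3,4} 1  {2,3,4} 1
  if 0:b drops first: 2 orders
  if 2:z drops first: 1 orders
heap linearizations: 3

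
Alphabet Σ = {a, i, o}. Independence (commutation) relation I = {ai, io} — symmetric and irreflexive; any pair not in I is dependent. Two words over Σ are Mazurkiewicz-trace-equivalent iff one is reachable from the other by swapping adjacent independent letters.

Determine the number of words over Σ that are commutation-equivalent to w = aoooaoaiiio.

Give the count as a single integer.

165

drop 0:a onto floor
drop 1:o onto {0:a}
drop 2:o onto {1:o}
drop 3:o onto {2:o}
drop 4:a onto {3:o}
drop 5:o onto {4:a}
drop 6:a onto {5:o}
drop 7:i onto floor
drop 8:i onto {7:i}
drop 9:i onto {8:i}
drop 10:o onto {6:a}
ground layer = {0:a, 7:i}
drop-orders for the pieces not yet dropped (sum over which currently-grounded one goes next):
  1 to go: {9} 1  {10} 1
  2 to go: {6,10} 1  {8,9} 1  {9,10} 2
  3 to go: {5,6,10} 1  {6,9,10} 3  {7,8,9} 1  {8,9,10} 3
  4 to go: {4,5,6,10} 1  {5,6,9,10} 4  {6,8,9,10} 6  {7,8,9,10} 4
  5 to go: {3,4,5,6,10} 1  {4,5,6,9,10} 5  {5,6,8,9,10} 10  {6,7,8,9,10} 10
  6 to go: {2,3,4,5,6,10} 1  {3,4,5,6,9,10} 6  {4,5,6,8,9,10} 15  {5,6,7,8,9,10} 20
  7 to go: {1,2,3,4,5,6,10} 1  {2,3,4,5,6,9,10} 7  {3,4,5,6,8,9,10} 21  {4,5,6,7,8,9,10} 35
  8 to go: {0,1,2,3,4,5,6,10} 1  {1,2,3,4,5,6,9,10} 8  {2,3,4,5,6,8,9,10} 28  {3,4,5,6,7,8,9,10} 56
  9 to go: {0,1,2,3,4,5,6,9,10} 9  {1,2,3,4,5,6,8,9,10} 36  {2,3,4,5,6,7,8,9,10} 84
  if 0:a drops first: 120 orders
  if 7:i drops first: 45 orders
heap linearizations: 165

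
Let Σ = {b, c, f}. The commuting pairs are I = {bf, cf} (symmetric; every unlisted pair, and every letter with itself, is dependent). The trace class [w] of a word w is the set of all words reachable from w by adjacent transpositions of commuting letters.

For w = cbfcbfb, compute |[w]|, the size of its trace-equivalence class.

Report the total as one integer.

21

#0=c has no predecessor
#1=b depends on [0:c]
#2=f has no predecessor
#3=c depends on [1:b]
#4=b depends on [3:c]
#5=f depends on [2:f]
#6=b depends on [4:b]
sources: [0:c, 2:f]
N(rest) = Σ N(rest − s) over sources s of rest; N(one piece) = 1:
  size 1 → [5]=1  [6]=1
  size 2 → [2,5]=1  [4,6]=1  [5,6]=2
  size 3 → [2,5,6]=3  [3,4,6]=1  [4,5,6]=3
  size 4 → [1,3,4,6]=1  [2,4,5,6]=6  [3,4,5,6]=4
  size 5 → [0,1,3,4,6]=1  [1,3,4,5,6]=5  [2,3,4,5,6]=10
  first=0(c) contributes 15
  first=2(f) contributes 6
|[w]| = 21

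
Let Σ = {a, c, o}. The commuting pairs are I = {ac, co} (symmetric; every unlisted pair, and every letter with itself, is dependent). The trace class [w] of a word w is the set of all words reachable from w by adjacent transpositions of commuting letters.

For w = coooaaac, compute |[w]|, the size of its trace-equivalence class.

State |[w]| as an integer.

piece 0:c — minimal
piece 1:o — minimal
piece 2:o rests on {1:o}
piece 3:o rests on {2:o}
piece 4:a rests on {3:o}
piece 5:a rests on {4:a}
piece 6:a rests on {5:a}
piece 7:c rests on {0:c}
minimal pieces: {0:c, 1:o}
ways to finish when only these pieces remain (= sum over removing one remaining piece with nothing left below it):
  1 left: {6}→1  {7}→1
  2 left: {0,7}→1  {5,6}→1  {6,7}→2
  3 left: {0,6,7}→3  {4,5,6}→1  {5,6,7}→3
  4 left: {0,5,6,7}→6  {3,4,5,6}→1  {4,5,6,7}→4
  5 left: {0,4,5,6,7}→10  {2,3,4,5,6}→1  {3,4,5,6,7}→5
  6 left: {0,3,4,5,6,7}→15  {1,2,3,4,5,6}→1  {2,3,4,5,6,7}→6
  placing 0:c first → 7 extensions
  placing 1:o first → 21 extensions
total linear extensions = 28

28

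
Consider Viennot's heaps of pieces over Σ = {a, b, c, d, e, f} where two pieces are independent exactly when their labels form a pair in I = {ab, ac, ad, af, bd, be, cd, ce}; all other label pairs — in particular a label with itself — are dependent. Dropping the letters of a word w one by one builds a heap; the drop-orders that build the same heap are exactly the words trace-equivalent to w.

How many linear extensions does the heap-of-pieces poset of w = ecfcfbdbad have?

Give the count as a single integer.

102

0(e) covers ∅
1(c) covers ∅
2(f) covers 0:e, 1:c
3(c) covers 2:f
4(f) covers 3:c
5(b) covers 4:f
6(d) covers 4:f
7(b) covers 5:b
8(a) covers 0:e
9(d) covers 6:d
floor of heap: 0:e, 1:c
completions by unplaced set U, small U first (add the entries for U minus each lowest piece of U):
  |U|=1: {7}:1  {8}:1  {9}:1
  |U|=2: {5,7}:1  {6,9}:1  {7,8}:2  {7,9}:2  {8,9}:2
  |U|=3: {5,7,8}:3  {5,7,9}:3  {6,7,9}:3  {6,8,9}:3  {7,8,9}:6
  |U|=4: {5,6,7,9}:6  {5,7,8,9}:12  {6,7,8,9}:12
  |U|=5: {4,5,6,7,9}:6  {5,6,7,8,9}:30
  |U|=6: {3,4,5,6,7,9}:6  {4,5,6,7,8,9}:36
  |U|=7: {2,3,4,5,6,7,9}:6  {3,4,5,6,7,8,9}:42
  |U|=8: {1,2,3,4,5,6,7,9}:6  {2,3,4,5,6,7,8,9}:48
  start at 0(e): 54
  start at 1(c): 48
sum over floor = 102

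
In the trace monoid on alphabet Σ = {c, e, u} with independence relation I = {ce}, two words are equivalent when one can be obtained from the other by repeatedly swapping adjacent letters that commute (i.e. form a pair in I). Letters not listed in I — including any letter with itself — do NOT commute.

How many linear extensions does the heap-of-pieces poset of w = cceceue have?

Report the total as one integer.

piece 0:c — minimal
piece 1:c rests on {0:c}
piece 2:e — minimal
piece 3:c rests on {1:c}
piece 4:e rests on {2:e}
piece 5:u rests on {3:c, 4:e}
piece 6:e rests on {5:u}
minimal pieces: {0:c, 2:e}
ways to finish when only these pieces remain (= sum over removing one remaining piece with nothing left below it):
  1 left: {6}→1
  2 left: {5,6}→1
  3 left: {3,5,6}→1  {4,5,6}→1
  4 left: {1,3,5,6}→1  {2,4,5,6}→1  {3,4,5,6}→2
  5 left: {0,1,3,5,6}→1  {1,3,4,5,6}→3  {2,3,4,5,6}→3
  placing 0:c first → 6 extensions
  placing 2:e first → 4 extensions
total linear extensions = 10

10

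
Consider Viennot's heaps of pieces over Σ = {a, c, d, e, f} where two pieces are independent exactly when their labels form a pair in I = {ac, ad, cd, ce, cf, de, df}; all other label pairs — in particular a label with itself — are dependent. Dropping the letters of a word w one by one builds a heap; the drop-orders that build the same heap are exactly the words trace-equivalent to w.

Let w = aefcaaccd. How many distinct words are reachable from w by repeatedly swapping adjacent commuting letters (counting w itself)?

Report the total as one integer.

piece 0:a — minimal
piece 1:e rests on {0:a}
piece 2:f rests on {1:e}
piece 3:c — minimal
piece 4:a rests on {2:f}
piece 5:a rests on {4:a}
piece 6:c rests on {3:c}
piece 7:c rests on {6:c}
piece 8:d — minimal
minimal pieces: {0:a, 3:c, 8:d}
ways to finish when only these pieces remain (= sum over removing one remaining piece with nothing left below it):
  1 left: {5}→1  {7}→1  {8}→1
  2 left: {4,5}→1  {5,7}→2  {5,8}→2  {6,7}→1  {7,8}→2
  3 left: {2,4,5}→1  {3,6,7}→1  {4,5,7}→3  {4,5,8}→3  {5,6,7}→3  {5,7,8}→6  {6,7,8}→3
  4 left: {1,2,4,5}→1  {2,4,5,7}→4  {2,4,5,8}→4  {3,5,6,7}→4  {3,6,7,8}→4  {4,5,6,7}→6  {4,5,7,8}→12  {5,6,7,8}→12
  5 left: {0,1,2,4,5}→1  {1,2,4,5,7}→5  {1,2,4,5,8}→5  {2,4,5,6,7}→10  {2,4,5,7,8}→20  {3,4,5,6,7}→10  {3,5,6,7,8}→20  {4,5,6,7,8}→30
  6 left: {0,1,2,4,5,7}→6  {0,1,2,4,5,8}→6  {1,2,4,5,6,7}→15  {1,2,4,5,7,8}→30  {2,3,4,5,6,7}→20  {2,4,5,6,7,8}→60  {3,4,5,6,7,8}→60
  7 left: {0,1,2,4,5,6,7}→21  {0,1,2,4,5,7,8}→42  {1,2,3,4,5,6,7}→35  {1,2,4,5,6,7,8}→105  {2,3,4,5,6,7,8}→140
  placing 0:a first → 280 extensions
  placing 3:c first → 168 extensions
  placing 8:d first → 56 extensions
total linear extensions = 504

504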